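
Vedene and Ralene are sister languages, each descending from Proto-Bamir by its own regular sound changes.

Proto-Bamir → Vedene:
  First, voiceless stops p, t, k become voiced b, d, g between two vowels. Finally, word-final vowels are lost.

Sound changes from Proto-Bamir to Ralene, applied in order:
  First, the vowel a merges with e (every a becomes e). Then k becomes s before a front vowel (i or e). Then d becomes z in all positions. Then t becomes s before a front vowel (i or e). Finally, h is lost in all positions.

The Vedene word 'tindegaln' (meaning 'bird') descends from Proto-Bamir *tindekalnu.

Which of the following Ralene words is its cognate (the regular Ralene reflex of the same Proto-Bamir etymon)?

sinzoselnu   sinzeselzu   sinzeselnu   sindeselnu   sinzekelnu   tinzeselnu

sinzeselnu

Ralene: start from *tindekalnu.
  rule 1 (vowel merger): tindekalnu → tindekelnu
  rule 2 (palatalisation): tindekelnu → tindeselnu
  rule 3 (unconditioned shift): tindeselnu → tinzeselnu
  rule 4 (palatalisation): tinzeselnu → sinzeselnu
  rule 5: no change — sinzeselnu
  ⇒ Ralene sinzeselnu
The other candidates each miss or misapply at least one Ralene change.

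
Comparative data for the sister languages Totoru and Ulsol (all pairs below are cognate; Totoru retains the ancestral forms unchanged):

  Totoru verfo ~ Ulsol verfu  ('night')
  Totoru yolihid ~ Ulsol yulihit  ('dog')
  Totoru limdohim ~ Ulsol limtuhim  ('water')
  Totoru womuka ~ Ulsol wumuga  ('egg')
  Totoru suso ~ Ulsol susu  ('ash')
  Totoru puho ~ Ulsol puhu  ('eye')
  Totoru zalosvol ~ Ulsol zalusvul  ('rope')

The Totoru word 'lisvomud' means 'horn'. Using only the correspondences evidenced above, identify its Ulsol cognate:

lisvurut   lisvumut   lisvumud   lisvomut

lisvumut

womuka ~ wumuga — Totoru o corresponds to Ulsol u after a consonant, before a nasal.
yolihid ~ yulihit — Totoru d corresponds to Ulsol t word-finally.
Applying these to Totoru 'lisvomud':
  lisvomud → lisvumud   (o→u after a consonant, before a nasal)
  lisvumud → lisvumut   (d→t word-finally)
So the Ulsol cognate is 'lisvumut'.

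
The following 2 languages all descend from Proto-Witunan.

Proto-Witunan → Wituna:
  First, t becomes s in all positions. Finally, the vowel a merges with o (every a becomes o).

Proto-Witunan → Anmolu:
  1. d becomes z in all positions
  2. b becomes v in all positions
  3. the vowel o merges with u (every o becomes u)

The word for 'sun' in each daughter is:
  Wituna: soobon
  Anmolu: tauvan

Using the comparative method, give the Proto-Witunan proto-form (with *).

Position 2: Wituna has o, Anmolu has a. Anmolu preserves a here (none of its changes turn any other segment into a), so the proto-segment is *a.
Position 3: Wituna has o, Anmolu has u. Taking the neighbouring segments as reconstructed: Wituna o could go back to *a or *o; Anmolu u could go back to *o or *u — the one source consistent with every daughter is *o.
Position 1: Wituna has s, Anmolu has t. Anmolu preserves t here (none of its changes turn any other segment into t), so the proto-segment is *t.
This points to *taoban. Verify forward in each daughter:
Wituna: start from *taoban.
  rule 1 (unconditioned shift): taoban → saoban
  rule 2 (vowel merger): saoban → soobon
  ⇒ Wituna soobon
Anmolu: start from *taoban.
  rule 1: no change — taoban
  rule 2 (unconditioned shift): taoban → taovan
  rule 3 (vowel merger): taovan → tauvan
  ⇒ Anmolu tauvan
Only *taoban yields all of Wituna soobon, Anmolu tauvan.

*taoban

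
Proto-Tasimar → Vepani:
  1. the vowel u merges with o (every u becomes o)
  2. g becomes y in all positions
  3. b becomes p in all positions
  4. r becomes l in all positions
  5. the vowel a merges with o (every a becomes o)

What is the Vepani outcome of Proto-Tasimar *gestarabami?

yestolopomi

Vepani: *gestarabami
  gestarabami (rule 1 does not apply)
  gestarabami → yestarabami   [unconditioned shift]
  yestarabami → yestarapami   [unconditioned shift]
  yestarapami → yestalapami   [unconditioned shift]
  yestalapami → yestolopomi   [vowel merger]
  giving Vepani yestolopomi.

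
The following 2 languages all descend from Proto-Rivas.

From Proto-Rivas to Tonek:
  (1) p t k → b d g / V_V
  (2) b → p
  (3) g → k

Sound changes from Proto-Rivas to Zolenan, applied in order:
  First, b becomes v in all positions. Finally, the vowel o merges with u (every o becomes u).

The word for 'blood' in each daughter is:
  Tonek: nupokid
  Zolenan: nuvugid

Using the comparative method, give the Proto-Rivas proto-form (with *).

Position 4: Tonek has o, Zolenan has u. Tonek preserves o here (none of its changes turn any other segment into o), so the proto-segment is *o.
Position 5: Tonek has k, Zolenan has g. Zolenan preserves g here (none of its changes turn any other segment into g), so the proto-segment is *g.
Position 3: Tonek has p, Zolenan has v. Taking the neighbouring segments as reconstructed: Tonek p could go back to *p or *b; Zolenan v could go back to *b or *v — the one source consistent with every daughter is *b.
The remaining positions agree across the daughters. Check the candidate against every language:
Tonek: start from *nubogid.
  rule 1: no change — nubogid
  rule 2 (unconditioned shift): nubogid → nupogid
  rule 3 (unconditioned shift): nupogid → nupokid
  ⇒ Tonek nupokid
Zolenan: *nubogid > nuvogid > nuvugid  (by unconditioned shift, vowel merger)
*nubogid is the unique common source.

*nubogid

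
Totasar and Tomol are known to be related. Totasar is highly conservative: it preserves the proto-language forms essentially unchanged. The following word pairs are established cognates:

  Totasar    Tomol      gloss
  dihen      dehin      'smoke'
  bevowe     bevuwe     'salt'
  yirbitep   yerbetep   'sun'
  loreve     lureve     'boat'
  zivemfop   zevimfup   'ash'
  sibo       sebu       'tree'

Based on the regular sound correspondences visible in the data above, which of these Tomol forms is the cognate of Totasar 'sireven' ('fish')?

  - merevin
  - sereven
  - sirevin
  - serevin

yirbitep ~ yerbetep — Totasar i corresponds to Tomol e after a consonant, before r.
dihen ~ dehin — Totasar e corresponds to Tomol i after a consonant, before a nasal.
Applying these to Totasar 'sireven':
  sireven → sereven   (i→e after a consonant, before r)
  sereven → serevin   (e→i after a consonant, before a nasal)
So the Tomol cognate is 'serevin'.

serevin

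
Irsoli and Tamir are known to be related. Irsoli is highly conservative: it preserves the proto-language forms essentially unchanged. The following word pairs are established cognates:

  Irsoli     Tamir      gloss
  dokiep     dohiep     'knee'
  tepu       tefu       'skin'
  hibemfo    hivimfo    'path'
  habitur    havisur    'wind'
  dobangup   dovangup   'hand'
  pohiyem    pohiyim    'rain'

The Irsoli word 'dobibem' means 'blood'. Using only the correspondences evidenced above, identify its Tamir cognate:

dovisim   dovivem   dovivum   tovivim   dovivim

dovivim

habitur ~ havisur — Irsoli b corresponds to Tamir v between vowels (before a front vowel).
hibemfo ~ hivimfo — Irsoli b corresponds to Tamir v between vowels (before a front vowel).
hibemfo ~ hivimfo, pohiyem ~ pohiyim — Irsoli e corresponds to Tamir i after a consonant, before a nasal.
Applying these to Irsoli 'dobibem':
  dobibem → dovibem   (b→v between vowels (before a front vowel))
  dovibem → dovivem   (b→v between vowels (before a front vowel))
  dovivem → dovivim   (e→i after a consonant, before a nasal)
So the Tamir cognate is 'dovivim'.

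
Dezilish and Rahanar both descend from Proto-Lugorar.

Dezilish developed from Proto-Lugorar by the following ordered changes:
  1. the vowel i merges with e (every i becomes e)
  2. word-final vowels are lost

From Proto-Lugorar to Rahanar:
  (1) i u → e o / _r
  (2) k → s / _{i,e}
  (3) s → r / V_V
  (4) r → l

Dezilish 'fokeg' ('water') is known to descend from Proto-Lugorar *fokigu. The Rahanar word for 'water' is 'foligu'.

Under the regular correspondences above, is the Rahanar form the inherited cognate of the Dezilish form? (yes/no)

yes

Derive the expected Rahanar reflex of *fokigu:
Rahanar: *fokigu > fosigu > forigu > foligu  (by palatalisation, rhotacism, unconditioned shift)
Rahanar 'foligu' matches the regular reflex exactly, so the pair is cognate.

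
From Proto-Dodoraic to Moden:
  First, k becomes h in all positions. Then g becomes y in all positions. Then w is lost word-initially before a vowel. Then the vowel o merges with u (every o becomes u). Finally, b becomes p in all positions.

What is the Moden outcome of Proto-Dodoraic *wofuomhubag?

ufuumhupay

Moden: start from *wofuomhubag.
  rule 1: no change — wofuomhubag
  rule 2 (unconditioned shift): wofuomhubag → wofuomhubay
  rule 3 (glide loss): wofuomhubay → ofuomhubay
  rule 4 (vowel merger): ofuomhubay → ufuumhubay
  rule 5 (unconditioned shift): ufuumhubay → ufuumhupay
  ⇒ Moden ufuumhupay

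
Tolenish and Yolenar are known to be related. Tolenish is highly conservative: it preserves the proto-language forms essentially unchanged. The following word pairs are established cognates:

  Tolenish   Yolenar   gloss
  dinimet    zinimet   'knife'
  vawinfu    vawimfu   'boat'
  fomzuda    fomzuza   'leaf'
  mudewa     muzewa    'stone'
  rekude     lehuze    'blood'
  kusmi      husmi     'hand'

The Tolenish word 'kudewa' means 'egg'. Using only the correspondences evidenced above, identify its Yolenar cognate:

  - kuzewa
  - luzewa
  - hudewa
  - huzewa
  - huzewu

kusmi ~ husmi — Tolenish k corresponds to Yolenar h word-initially before a back vowel.
mudewa ~ muzewa, rekude ~ lehuze — Tolenish d corresponds to Yolenar z between vowels (before a front vowel).
Applying these to Tolenish 'kudewa':
  kudewa → hudewa   (k→h word-initially before a back vowel)
  hudewa → huzewa   (d→z between vowels (before a front vowel))
So the Yolenar cognate is 'huzewa'.

huzewa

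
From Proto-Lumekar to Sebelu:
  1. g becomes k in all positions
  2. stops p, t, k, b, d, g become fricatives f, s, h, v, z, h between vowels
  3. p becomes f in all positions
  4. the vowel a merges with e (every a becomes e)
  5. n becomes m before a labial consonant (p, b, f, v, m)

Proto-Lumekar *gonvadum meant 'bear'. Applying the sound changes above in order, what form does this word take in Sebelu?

komvezum

Sebelu: *gonvadum > konvadum > konvazum > konvezum > komvezum  (by unconditioned shift, intervocalic lenition, vowel merger, nasal place assimilation)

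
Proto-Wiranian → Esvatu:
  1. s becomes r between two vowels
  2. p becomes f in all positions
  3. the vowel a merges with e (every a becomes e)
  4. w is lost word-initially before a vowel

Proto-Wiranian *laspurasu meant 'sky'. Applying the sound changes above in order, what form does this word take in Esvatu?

Esvatu: start from *laspurasu.
  rule 1 (rhotacism): laspurasu → laspuraru
  rule 2 (unconditioned shift): laspuraru → lasfuraru
  rule 3 (vowel merger): lasfuraru → lesfureru
  rule 4: no change — lesfureru
  ⇒ Esvatu lesfureru

lesfureru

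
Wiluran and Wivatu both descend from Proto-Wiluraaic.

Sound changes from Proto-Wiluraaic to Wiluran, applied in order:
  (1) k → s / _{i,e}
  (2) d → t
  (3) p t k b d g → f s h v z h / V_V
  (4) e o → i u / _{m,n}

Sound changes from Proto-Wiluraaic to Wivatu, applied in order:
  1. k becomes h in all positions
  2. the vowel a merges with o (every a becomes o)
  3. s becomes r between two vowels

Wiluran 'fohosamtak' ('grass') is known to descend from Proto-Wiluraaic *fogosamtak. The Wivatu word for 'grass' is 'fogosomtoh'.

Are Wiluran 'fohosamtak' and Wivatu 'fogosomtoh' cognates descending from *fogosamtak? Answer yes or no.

no

Derive the expected Wivatu reflex of *fogosamtak:
Wivatu: start from *fogosamtak.
  rule 1 (unconditioned shift): fogosamtak → fogosamtah
  rule 2 (vowel merger): fogosamtah → fogosomtoh
  rule 3 (rhotacism): fogosomtoh → fogoromtoh
  ⇒ Wivatu fogoromtoh
The regular Wivatu reflex would be 'fogoromtoh', but the attested form is 'fogosomtoh'. The correspondence is irregular, so they are not cognates (the Wivatu form has a different source).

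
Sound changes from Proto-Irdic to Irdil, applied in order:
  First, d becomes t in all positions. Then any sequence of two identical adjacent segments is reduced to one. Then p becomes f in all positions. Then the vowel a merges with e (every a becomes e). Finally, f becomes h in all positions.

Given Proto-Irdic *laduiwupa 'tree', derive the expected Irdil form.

Irdil: *laduiwupa > latuiwupa > latuiwufa > letuiwufe > letuiwuhe  (by unconditioned shift, unconditioned shift, vowel merger, unconditioned shift)

letuiwuhe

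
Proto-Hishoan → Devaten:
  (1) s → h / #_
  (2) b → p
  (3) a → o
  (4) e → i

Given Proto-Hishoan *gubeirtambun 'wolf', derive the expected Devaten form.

Devaten: start from *gubeirtambun.
  rule 1: no change — gubeirtambun
  rule 2 (unconditioned shift): gubeirtambun → gupeirtampun
  rule 3 (vowel merger): gupeirtampun → gupeirtompun
  rule 4 (vowel merger): gupeirtompun → gupiirtompun
  ⇒ Devaten gupiirtompun

gupiirtompun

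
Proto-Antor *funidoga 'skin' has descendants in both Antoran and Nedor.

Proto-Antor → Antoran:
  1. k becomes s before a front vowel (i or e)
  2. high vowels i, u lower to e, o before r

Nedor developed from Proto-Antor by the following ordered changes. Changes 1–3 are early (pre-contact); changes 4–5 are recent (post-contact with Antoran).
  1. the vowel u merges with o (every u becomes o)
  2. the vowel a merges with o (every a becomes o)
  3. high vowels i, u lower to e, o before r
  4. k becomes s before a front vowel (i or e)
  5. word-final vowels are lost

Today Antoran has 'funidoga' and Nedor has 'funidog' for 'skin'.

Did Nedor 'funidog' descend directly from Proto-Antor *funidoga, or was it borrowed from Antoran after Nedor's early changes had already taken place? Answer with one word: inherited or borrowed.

If inherited, *funidoga would pass through all of Nedor's changes:
Nedor: *funidoga > fonidoga > fonidogo > fonidog  (by vowel merger, vowel merger, apocope)
If borrowed from Antoran 'funidoga' after the early changes, it would undergo only the recent ones:
  rule 4 (palatalisation): no change (funidoga)
  rule 5 (apocope): funidoga → funidog
  ⇒ as a loan: funidog
Nedor 'funidog' matches the loan outcome 'funidog', not the inherited 'fonidog' — it skipped the early Nedor changes, so it was borrowed from Antoran.

borrowed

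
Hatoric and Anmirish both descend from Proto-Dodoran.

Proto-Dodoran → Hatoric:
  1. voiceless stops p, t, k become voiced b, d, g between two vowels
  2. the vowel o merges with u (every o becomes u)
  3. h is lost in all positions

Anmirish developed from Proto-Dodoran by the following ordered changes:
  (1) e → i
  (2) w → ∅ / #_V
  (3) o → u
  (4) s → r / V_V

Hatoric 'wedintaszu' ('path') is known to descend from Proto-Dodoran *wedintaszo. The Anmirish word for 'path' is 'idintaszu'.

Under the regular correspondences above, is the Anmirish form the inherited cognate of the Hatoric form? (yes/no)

Derive the expected Anmirish reflex of *wedintaszo:
Anmirish: *wedintaszo > widintaszo > idintaszo > idintaszu  (by vowel merger, glide loss, vowel merger)
Anmirish 'idintaszu' matches the regular reflex exactly, so the pair is cognate.

yes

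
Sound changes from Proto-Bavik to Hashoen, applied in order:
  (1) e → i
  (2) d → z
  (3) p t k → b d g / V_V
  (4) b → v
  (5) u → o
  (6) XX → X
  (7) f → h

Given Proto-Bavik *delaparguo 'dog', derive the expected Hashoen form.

zilavargo

Hashoen: *delaparguo
  delaparguo → dilaparguo   [vowel merger]
  dilaparguo → zilaparguo   [unconditioned shift]
  zilaparguo → zilabarguo   [intervocalic voicing]
  zilabarguo → zilavarguo   [unconditioned shift]
  zilavarguo → zilavargoo   [vowel merger]
  zilavargoo → zilavargo   [degemination]
  zilavargo (rule 7 does not apply)
  giving Hashoen zilavargo.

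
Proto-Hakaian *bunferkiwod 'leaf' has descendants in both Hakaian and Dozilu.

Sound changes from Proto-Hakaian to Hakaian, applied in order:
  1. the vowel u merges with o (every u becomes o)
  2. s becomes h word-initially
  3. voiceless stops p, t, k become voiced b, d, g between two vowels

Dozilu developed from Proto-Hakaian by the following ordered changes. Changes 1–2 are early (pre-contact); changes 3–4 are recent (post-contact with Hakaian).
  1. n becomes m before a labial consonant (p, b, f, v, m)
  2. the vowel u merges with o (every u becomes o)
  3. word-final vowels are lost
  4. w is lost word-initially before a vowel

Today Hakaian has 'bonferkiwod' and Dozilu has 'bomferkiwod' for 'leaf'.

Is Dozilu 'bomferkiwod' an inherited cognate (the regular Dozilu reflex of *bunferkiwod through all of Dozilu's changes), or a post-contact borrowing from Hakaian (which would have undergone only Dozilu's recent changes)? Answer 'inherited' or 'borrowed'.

inherited

If inherited, *bunferkiwod would pass through all of Dozilu's changes:
Dozilu: *bunferkiwod > bumferkiwod > bomferkiwod  (by nasal place assimilation, vowel merger)
If borrowed from Hakaian 'bonferkiwod' after the early changes, it would undergo only the recent ones:
  rule 3 (apocope): no change (bonferkiwod)
  rule 4 (glide loss): no change (bonferkiwod)
  ⇒ as a loan: bonferkiwod
Dozilu 'bomferkiwod' matches the inherited outcome exactly, so it is an inherited cognate, not a loan.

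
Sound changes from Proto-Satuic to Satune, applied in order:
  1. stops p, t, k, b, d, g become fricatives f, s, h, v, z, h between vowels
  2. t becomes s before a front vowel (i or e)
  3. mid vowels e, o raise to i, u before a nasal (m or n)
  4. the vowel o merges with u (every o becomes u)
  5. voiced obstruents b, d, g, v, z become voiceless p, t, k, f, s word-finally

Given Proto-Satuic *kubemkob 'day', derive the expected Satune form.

kuvimkup

Satune: *kubemkob
  kubemkob → kuvemkob   [intervocalic lenition]
  kuvemkob (rule 2 does not apply)
  kuvemkob → kuvimkob   [pre-nasal raising]
  kuvimkob → kuvimkub   [vowel merger]
  kuvimkub → kuvimkup   [final devoicing]
  giving Satune kuvimkup.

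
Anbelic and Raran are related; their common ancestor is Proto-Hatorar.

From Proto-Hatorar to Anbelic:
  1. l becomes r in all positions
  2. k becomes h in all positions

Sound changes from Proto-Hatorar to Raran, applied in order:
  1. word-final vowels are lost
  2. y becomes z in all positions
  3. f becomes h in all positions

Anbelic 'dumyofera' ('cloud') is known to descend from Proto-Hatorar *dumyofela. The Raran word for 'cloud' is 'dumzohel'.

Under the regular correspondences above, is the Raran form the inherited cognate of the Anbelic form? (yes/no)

yes

Derive the expected Raran reflex of *dumyofela:
Raran: start from *dumyofela.
  rule 1 (apocope): dumyofela → dumyofel
  rule 2 (unconditioned shift): dumyofel → dumzofel
  rule 3 (unconditioned shift): dumzofel → dumzohel
  ⇒ Raran dumzohel
Raran 'dumzohel' matches the regular reflex exactly, so the pair is cognate.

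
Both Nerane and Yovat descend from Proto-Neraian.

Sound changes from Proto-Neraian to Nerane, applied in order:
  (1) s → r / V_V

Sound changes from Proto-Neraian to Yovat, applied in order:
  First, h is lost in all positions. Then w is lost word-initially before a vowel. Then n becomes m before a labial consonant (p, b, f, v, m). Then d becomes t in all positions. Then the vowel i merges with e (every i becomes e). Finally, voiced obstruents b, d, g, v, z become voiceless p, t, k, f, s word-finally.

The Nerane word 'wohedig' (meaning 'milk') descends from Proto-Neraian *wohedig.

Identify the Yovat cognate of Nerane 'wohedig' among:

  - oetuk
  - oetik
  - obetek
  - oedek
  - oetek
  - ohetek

oetek

Yovat: *wohedig > woedig > oedig > oetig > oeteg > oetek  (by h-loss, glide loss, unconditioned shift, vowel merger, final devoicing)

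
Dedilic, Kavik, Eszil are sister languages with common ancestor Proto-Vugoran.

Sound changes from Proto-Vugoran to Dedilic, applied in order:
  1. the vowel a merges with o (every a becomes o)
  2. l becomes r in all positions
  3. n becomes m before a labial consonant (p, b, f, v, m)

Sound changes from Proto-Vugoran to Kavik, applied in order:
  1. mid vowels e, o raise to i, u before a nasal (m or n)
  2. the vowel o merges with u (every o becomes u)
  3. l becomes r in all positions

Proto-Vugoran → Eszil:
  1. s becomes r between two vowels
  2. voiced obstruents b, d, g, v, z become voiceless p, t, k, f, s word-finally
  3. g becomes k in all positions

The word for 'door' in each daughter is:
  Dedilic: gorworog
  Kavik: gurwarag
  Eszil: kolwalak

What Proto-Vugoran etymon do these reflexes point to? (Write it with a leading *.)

*golwalag

Position 3: Dedilic has r, Kavik has r, Eszil has l. Eszil preserves l here (none of its changes turn any other segment into l), so the proto-segment is *l.
Position 8: Dedilic has g, Kavik has g, Eszil has k. Dedilic preserves g here (none of its changes turn any other segment into g), so the proto-segment is *g.
Position 6: Dedilic has r, Kavik has r, Eszil has l. Eszil preserves l here (none of its changes turn any other segment into l), so the proto-segment is *l.
Continuing position by position gives *golwalag; check it forward:
Dedilic: *golwalag > golwolog > gorworog  (by vowel merger, unconditioned shift)
Kavik: *golwalag > gulwalag > gurwarag  (by vowel merger, unconditioned shift)
Eszil: *golwalag > golwalak > kolwalak  (by final devoicing, unconditioned shift)
No other proto-form is consistent with every reflex, so the reconstruction is *golwalag.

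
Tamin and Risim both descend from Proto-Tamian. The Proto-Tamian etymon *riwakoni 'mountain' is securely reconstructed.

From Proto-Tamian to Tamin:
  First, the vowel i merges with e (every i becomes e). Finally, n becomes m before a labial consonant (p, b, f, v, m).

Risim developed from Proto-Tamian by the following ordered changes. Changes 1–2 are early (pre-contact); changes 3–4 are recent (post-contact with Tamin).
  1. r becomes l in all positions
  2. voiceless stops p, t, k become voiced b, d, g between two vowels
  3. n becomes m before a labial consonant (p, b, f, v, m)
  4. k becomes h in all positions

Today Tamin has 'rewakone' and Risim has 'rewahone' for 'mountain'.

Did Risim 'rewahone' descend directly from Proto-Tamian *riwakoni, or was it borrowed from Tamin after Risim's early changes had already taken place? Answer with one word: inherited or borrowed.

borrowed

If inherited, *riwakoni would pass through all of Risim's changes:
Risim: *riwakoni > liwakoni > liwagoni  (by unconditioned shift, intervocalic voicing)
If borrowed from Tamin 'rewakone' after the early changes, it would undergo only the recent ones:
  rule 3 (nasal place assimilation): no change (rewakone)
  rule 4 (unconditioned shift): rewakone → rewahone
  ⇒ as a loan: rewahone
Risim 'rewahone' matches the loan outcome 'rewahone', not the inherited 'liwagoni' — it skipped the early Risim changes, so it was borrowed from Tamin.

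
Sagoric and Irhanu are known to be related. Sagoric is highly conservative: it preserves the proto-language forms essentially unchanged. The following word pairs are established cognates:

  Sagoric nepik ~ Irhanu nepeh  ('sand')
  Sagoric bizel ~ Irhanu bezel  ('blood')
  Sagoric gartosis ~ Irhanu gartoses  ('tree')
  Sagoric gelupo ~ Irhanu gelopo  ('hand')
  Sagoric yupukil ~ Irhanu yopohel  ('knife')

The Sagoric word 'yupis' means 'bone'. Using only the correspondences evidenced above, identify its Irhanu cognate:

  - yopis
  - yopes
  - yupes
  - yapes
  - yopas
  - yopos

gelupo ~ gelopo, yupukil ~ yopohel — Sagoric u corresponds to Irhanu o after a consonant, before a labial obstruent.
nepik ~ nepeh, bizel ~ bezel — Sagoric i corresponds to Irhanu e after a consonant, before a consonant other than r, m, n, p, b, f, v.
Applying these to Sagoric 'yupis':
  yupis → yopis   (u→o after a consonant, before a labial obstruent)
  yopis → yopes   (i→e after a consonant, before a consonant other than r, m, n, p, b, f, v)
So the Irhanu cognate is 'yopes'.

yopes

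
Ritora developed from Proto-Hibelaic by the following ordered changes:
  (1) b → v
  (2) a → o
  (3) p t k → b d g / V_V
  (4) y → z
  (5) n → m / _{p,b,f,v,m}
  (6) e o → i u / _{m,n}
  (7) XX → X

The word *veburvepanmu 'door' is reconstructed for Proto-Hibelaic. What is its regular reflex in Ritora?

Ritora: start from *veburvepanmu.
  rule 1 (unconditioned shift): veburvepanmu → vevurvepanmu
  rule 2 (vowel merger): vevurvepanmu → vevurveponmu
  rule 3 (intervocalic voicing): vevurveponmu → vevurvebonmu
  rule 4: no change — vevurvebonmu
  rule 5 (nasal place assimilation): vevurvebonmu → vevurvebommu
  rule 6 (pre-nasal raising): vevurvebommu → vevurvebummu
  rule 7 (degemination): vevurvebummu → vevurvebumu
  ⇒ Ritora vevurvebumu

vevurvebumu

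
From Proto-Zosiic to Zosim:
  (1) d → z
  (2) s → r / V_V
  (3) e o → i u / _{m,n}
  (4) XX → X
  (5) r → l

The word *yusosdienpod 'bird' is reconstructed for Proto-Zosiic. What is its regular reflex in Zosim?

Zosim: *yusosdienpod
  yusosdienpod → yusoszienpoz   [unconditioned shift]
  yusoszienpoz → yuroszienpoz   [rhotacism]
  yuroszienpoz → yurosziinpoz   [pre-nasal raising]
  yurosziinpoz → yuroszinpoz   [degemination]
  yuroszinpoz → yuloszinpoz   [unconditioned shift]
  giving Zosim yuloszinpoz.

yuloszinpoz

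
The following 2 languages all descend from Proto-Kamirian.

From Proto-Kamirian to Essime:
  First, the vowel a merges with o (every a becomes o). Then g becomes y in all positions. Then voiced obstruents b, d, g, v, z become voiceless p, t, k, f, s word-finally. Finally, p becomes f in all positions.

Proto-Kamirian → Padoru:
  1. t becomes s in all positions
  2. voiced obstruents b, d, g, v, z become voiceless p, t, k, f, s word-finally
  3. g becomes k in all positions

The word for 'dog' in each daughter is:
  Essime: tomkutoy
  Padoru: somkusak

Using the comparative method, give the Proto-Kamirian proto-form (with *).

*tomkutag

Position 6: Essime has t, Padoru has s. Taking the neighbouring segments as reconstructed: Essime t can only go back to *t; Padoru s could go back to *t or *s — the one source consistent with every daughter is *t.
Position 8: Essime has y, Padoru has k. Taking the neighbouring segments as reconstructed: Essime y could go back to *g or *y; Padoru k could go back to *k or *g — the one source consistent with every daughter is *g.
Position 7: Essime has o, Padoru has a. Padoru preserves a here (none of its changes turn any other segment into a), so the proto-segment is *a.
This points to *tomkutag. Verify forward in each daughter:
Essime: *tomkutag
  tomkutag → tomkutog   [vowel merger]
  tomkutog → tomkutoy   [unconditioned shift]
  tomkutoy (rule 3 does not apply)
  tomkutoy (rule 4 does not apply)
  giving Essime tomkutoy.
Padoru: start from *tomkutag.
  rule 1 (unconditioned shift): tomkutag → somkusag
  rule 2 (final devoicing): somkusag → somkusak
  rule 3: no change — somkusak
  ⇒ Padoru somkusak
Only *tomkutag yields all of Essime tomkutoy, Padoru somkusak.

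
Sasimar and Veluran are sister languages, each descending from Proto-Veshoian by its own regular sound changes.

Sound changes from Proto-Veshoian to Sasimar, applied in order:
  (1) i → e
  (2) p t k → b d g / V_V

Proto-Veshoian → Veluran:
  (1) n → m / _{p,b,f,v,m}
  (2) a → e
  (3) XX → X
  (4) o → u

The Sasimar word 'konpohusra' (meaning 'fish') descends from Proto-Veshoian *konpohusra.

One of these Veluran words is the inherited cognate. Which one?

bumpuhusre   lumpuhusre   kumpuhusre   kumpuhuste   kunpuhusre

Veluran: *konpohusra
  konpohusra → kompohusra   [nasal place assimilation]
  kompohusra → kompohusre   [vowel merger]
  kompohusre (rule 3 does not apply)
  kompohusre → kumpuhusre   [vowel merger]
  giving Veluran kumpuhusre.
Only 'kumpuhusre' matches the regular Veluran development of *konpohusra.

kumpuhusre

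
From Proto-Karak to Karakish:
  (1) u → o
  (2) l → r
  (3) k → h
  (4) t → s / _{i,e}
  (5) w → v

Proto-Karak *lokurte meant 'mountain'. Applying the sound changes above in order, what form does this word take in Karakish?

Karakish: *lokurte > lokorte > rokorte > rohorte > rohorse  (by vowel merger, unconditioned shift, unconditioned shift, palatalisation)

rohorse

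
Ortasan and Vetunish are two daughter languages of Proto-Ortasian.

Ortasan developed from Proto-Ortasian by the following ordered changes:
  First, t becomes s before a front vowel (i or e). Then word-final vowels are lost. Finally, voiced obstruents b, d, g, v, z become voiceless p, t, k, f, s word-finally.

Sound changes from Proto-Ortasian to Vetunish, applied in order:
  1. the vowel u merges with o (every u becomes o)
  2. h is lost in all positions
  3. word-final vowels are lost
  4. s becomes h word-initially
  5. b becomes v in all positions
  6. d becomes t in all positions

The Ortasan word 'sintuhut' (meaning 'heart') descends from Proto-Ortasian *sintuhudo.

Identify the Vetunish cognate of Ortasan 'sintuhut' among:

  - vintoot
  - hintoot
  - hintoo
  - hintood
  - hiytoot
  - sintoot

Vetunish: *sintuhudo > sintohodo > sintoodo > sintood > hintood > hintoot  (by vowel merger, h-loss, apocope, debuccalisation, unconditioned shift)
The other candidates each miss or misapply at least one Vetunish change.

hintoot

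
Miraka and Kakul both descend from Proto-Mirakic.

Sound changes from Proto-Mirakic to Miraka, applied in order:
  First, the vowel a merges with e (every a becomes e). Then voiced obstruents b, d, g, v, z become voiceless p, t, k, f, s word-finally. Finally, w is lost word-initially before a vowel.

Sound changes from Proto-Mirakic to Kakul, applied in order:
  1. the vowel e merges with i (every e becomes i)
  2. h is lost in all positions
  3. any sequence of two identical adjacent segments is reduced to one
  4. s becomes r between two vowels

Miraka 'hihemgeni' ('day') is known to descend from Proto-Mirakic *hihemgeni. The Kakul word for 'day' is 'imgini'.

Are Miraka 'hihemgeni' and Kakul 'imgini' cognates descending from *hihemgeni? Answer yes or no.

yes

Derive the expected Kakul reflex of *hihemgeni:
Kakul: start from *hihemgeni.
  rule 1 (vowel merger): hihemgeni → hihimgini
  rule 2 (h-loss): hihimgini → iimgini
  rule 3 (degemination): iimgini → imgini
  rule 4: no change — imgini
  ⇒ Kakul imgini
Kakul 'imgini' matches the regular reflex exactly, so the pair is cognate.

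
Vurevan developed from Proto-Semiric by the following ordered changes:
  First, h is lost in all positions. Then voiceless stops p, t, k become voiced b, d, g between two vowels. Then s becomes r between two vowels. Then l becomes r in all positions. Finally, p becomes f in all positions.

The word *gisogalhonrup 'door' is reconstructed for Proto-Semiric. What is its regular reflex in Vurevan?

girogaronruf

Vurevan: *gisogalhonrup > gisogalonrup > girogalonrup > girogaronrup > girogaronruf  (by h-loss, rhotacism, unconditioned shift, unconditioned shift)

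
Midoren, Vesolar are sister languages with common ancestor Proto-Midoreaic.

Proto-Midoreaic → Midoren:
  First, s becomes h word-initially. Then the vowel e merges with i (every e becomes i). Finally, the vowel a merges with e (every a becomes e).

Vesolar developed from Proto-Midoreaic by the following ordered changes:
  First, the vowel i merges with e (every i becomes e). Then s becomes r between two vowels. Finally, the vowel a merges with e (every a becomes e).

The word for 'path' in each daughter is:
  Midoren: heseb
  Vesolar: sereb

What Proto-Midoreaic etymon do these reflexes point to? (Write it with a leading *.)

Position 1: Midoren has h, Vesolar has s. Vesolar preserves s here (none of its changes turn any other segment into s), so the proto-segment is *s.
Position 2: Midoren has e, Vesolar has e. In Midoren, e can only continue *a, so the proto-segment is *a.
This points to *sasab. Verify forward in each daughter:
Midoren: *sasab > hasab > heseb  (by debuccalisation, vowel merger)
Vesolar: start from *sasab.
  rule 1: no change — sasab
  rule 2 (rhotacism): sasab → sarab
  rule 3 (vowel merger): sarab → sereb
  ⇒ Vesolar sereb
Only *sasab yields all of Midoren heseb, Vesolar sereb.

*sasab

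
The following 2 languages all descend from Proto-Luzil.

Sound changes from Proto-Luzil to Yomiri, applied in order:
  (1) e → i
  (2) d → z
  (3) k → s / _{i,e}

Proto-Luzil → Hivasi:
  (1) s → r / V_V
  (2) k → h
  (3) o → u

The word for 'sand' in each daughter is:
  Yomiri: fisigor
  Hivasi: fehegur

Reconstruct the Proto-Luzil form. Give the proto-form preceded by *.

Position 6: Yomiri has o, Hivasi has u. Yomiri preserves o here (none of its changes turn any other segment into o), so the proto-segment is *o.
Position 2: Yomiri has i, Hivasi has e. Hivasi preserves e here (none of its changes turn any other segment into e), so the proto-segment is *e.
This points to *fekegor. Verify forward in each daughter:
Yomiri: start from *fekegor.
  rule 1 (vowel merger): fekegor → fikigor
  rule 2: no change — fikigor
  rule 3 (palatalisation): fikigor → fisigor
  ⇒ Yomiri fisigor
Hivasi: *fekegor
  fekegor (rule 1 does not apply)
  fekegor → fehegor   [unconditioned shift]
  fehegor → fehegur   [vowel merger]
  giving Hivasi fehegur.
No other proto-form is consistent with every reflex, so the reconstruction is *fekegor.

*fekegor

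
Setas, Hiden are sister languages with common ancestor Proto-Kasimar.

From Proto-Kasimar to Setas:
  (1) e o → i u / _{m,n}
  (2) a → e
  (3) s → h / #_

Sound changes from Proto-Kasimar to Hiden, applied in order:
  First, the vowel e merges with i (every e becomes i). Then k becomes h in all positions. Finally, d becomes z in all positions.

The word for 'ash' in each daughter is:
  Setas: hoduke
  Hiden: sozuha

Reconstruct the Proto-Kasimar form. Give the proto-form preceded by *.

*soduka

Position 1: Setas has h, Hiden has s. Hiden preserves s here (none of its changes turn any other segment into s), so the proto-segment is *s.
Position 5: Setas has k, Hiden has h. Setas preserves k here (none of its changes turn any other segment into k), so the proto-segment is *k.
Position 3: Setas has d, Hiden has z. Setas preserves d here (none of its changes turn any other segment into d), so the proto-segment is *d.
Continuing position by position gives *soduka; check it forward:
Setas: *soduka > soduke > hoduke  (by vowel merger, debuccalisation)
Hiden: *soduka > soduha > sozuha  (by unconditioned shift, unconditioned shift)
Only *soduka yields all of Setas hoduke, Hiden sozuha.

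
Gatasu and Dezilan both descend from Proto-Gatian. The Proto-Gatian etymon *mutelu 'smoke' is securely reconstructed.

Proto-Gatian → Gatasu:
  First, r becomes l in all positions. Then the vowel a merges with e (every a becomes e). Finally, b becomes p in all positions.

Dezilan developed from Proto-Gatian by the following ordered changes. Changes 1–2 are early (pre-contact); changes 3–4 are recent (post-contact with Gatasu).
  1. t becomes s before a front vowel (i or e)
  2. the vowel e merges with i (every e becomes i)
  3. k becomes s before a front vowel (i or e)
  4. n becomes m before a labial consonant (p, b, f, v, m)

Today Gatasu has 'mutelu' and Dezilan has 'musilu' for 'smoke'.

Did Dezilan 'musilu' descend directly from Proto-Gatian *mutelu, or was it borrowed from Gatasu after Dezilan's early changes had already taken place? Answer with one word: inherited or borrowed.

inherited

If inherited, *mutelu would pass through all of Dezilan's changes:
Dezilan: start from *mutelu.
  rule 1 (palatalisation): mutelu → muselu
  rule 2 (vowel merger): muselu → musilu
  rule 3: no change — musilu
  rule 4: no change — musilu
  ⇒ Dezilan musilu
If borrowed from Gatasu 'mutelu' after the early changes, it would undergo only the recent ones:
  rule 3 (palatalisation): no change (mutelu)
  rule 4 (nasal place assimilation): no change (mutelu)
  ⇒ as a loan: mutelu
Dezilan 'musilu' matches the inherited outcome exactly, so it is an inherited cognate, not a loan.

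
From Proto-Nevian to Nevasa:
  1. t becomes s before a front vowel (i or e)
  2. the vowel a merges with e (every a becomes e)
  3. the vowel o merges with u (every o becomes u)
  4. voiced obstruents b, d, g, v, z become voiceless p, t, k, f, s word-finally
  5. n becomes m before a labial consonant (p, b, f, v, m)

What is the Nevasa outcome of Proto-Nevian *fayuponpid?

feyupumpit

Nevasa: *fayuponpid
  fayuponpid (rule 1 does not apply)
  fayuponpid → feyuponpid   [vowel merger]
  feyuponpid → feyupunpid   [vowel merger]
  feyupunpid → feyupunpit   [final devoicing]
  feyupunpit → feyupumpit   [nasal place assimilation]
  giving Nevasa feyupumpit.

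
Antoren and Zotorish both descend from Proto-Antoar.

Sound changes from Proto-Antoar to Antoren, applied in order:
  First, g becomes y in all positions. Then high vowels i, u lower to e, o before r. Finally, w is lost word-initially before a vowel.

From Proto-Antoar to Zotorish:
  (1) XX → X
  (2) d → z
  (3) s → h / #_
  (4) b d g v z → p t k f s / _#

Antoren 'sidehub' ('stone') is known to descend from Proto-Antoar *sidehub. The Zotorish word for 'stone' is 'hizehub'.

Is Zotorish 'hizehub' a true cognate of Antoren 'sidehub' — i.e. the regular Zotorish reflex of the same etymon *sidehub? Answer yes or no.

Derive the expected Zotorish reflex of *sidehub:
Zotorish: start from *sidehub.
  rule 1: no change — sidehub
  rule 2 (unconditioned shift): sidehub → sizehub
  rule 3 (debuccalisation): sizehub → hizehub
  rule 4 (final devoicing): hizehub → hizehup
  ⇒ Zotorish hizehup
The regular Zotorish reflex would be 'hizehup', but the attested form is 'hizehub'. The correspondence is irregular, so they are not cognates (the Zotorish form has a different source).

no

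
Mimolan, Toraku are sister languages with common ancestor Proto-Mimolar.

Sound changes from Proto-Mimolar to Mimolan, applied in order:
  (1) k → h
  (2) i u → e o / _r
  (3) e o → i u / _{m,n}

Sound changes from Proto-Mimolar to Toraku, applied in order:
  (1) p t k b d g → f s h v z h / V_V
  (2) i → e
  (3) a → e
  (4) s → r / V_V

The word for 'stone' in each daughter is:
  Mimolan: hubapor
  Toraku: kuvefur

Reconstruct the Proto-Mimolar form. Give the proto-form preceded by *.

*kubapur

Position 5: Mimolan has p, Toraku has f. Mimolan preserves p here (none of its changes turn any other segment into p), so the proto-segment is *p.
Position 4: Mimolan has a, Toraku has e. Mimolan preserves a here (none of its changes turn any other segment into a), so the proto-segment is *a.
Verify the candidate proto-form against each daughter:
Mimolan: start from *kubapur.
  rule 1 (unconditioned shift): kubapur → hubapur
  rule 2 (pre-rhotic lowering): hubapur → hubapor
  rule 3: no change — hubapor
  ⇒ Mimolan hubapor
Toraku: *kubapur > kuvafur > kuvefur  (by intervocalic lenition, vowel merger)
*kubapur is the unique common source.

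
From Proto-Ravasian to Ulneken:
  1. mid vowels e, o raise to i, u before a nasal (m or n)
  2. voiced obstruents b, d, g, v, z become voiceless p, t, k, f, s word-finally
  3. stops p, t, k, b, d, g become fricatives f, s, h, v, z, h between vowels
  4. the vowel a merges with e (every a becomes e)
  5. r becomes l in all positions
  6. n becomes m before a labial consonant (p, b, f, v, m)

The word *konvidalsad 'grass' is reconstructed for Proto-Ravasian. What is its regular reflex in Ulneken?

kumvizelset

Ulneken: *konvidalsad
  konvidalsad → kunvidalsad   [pre-nasal raising]
  kunvidalsad → kunvidalsat   [final devoicing]
  kunvidalsat → kunvizalsat   [intervocalic lenition]
  kunvizalsat → kunvizelset   [vowel merger]
  kunvizelset (rule 5 does not apply)
  kunvizelset → kumvizelset   [nasal place assimilation]
  giving Ulneken kumvizelset.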